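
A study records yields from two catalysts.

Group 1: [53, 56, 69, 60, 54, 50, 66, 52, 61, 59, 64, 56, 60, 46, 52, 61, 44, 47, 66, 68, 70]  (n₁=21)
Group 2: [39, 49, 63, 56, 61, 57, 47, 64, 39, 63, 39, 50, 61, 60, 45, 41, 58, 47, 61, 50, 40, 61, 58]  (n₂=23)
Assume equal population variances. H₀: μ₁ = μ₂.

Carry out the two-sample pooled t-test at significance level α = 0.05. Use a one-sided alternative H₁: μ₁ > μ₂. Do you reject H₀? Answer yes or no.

reject H₀: yes

x̄₁=57.810, s₁=7.750, n₁=21
x̄₂=52.565, s₂=8.964, n₂=23
s_p² = [20·7.750² + 22·8.964²]/42 = 70.6879
SE = √(s_p²·(1/21+1/23)) = 2.5376
t = (57.810−52.565)/2.5376 = 2.0666
df = 42
p-value (one-sided, H₁ greater) = 0.02249
At α=0.05: p < α → reject H₀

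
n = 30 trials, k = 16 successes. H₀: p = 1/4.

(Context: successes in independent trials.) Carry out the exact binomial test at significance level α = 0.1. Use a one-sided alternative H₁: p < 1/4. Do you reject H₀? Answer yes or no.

Exact binomial: n=30, k=16, p₀=1/4=0.2500
P(X≤16) from Σ C(n,i)·p₀^i·(1−p₀)^(n−i)
p-value (one-sided, H₁ less) = 0.99978
At α=0.1: p ≥ α → fail to reject H₀

reject H₀: no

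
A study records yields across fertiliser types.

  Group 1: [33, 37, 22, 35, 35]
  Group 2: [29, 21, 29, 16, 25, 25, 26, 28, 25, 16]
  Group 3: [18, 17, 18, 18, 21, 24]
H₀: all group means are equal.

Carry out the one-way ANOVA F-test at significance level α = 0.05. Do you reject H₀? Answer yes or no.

reject H₀: yes

Group means [32.40, 24.00, 19.33], grand mean 24.667
SSB = Σnᵢ(x̄ᵢ−x̄)² = 474.133; SSW = ΣΣ(x−x̄ᵢ)² = 388.533
MSB = 474.133/2 = 237.0667; MSW = 388.533/18 = 21.5852
F = MSB/MSW = 10.9828
df = (2, 18)
p-value (upper-tail) = 0.00076
At α=0.05: p < α → reject H₀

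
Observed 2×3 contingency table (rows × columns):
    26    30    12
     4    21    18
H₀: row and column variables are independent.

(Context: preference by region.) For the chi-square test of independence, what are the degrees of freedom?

df = (r−1)(c−1) = (2−1)·(3−1) = 2

degrees of freedom = 2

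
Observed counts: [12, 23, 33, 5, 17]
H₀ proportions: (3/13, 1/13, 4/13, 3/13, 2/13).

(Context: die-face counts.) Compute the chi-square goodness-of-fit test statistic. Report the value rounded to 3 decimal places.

n = 90; E_i = n·p_i = [20.77, 6.92, 27.69, 20.77, 13.85]
χ² = (12−20.77)²/20.77 + (23−6.92)²/6.92 + (33−27.69)²/27.69 + (5−20.77)²/20.77 + (17−13.85)²/13.85 = 54.7454
df = 4

test statistic = 54.745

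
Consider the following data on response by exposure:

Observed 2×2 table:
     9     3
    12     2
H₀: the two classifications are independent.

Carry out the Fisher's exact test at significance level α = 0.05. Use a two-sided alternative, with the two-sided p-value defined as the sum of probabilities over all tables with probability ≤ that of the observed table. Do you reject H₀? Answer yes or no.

reject H₀: no

Margins: r₁=12, r₂=14, c₁=21, c₂=5, n=26
p_obs = C(12,9)·C(14,12)/C(26,21); sum pmf over tables with pmf ≤ p_obs
p-value (two-sided) = 0.63478
At α=0.05: p ≥ α → fail to reject H₀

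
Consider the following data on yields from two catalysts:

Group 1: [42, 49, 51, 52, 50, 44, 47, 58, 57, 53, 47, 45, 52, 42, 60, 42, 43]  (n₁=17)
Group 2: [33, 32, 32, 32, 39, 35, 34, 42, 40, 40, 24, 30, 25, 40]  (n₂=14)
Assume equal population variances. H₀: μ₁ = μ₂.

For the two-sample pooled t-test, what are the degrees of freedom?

df = n₁ + n₂ − 2 = 17 + 14 − 2 = 29

degrees of freedom = 29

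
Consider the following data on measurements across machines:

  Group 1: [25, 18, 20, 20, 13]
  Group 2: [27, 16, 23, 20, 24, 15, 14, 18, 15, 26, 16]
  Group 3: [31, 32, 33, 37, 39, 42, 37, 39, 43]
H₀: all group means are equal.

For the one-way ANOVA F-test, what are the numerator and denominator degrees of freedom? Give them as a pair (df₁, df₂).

k = 3 groups, N = 25 total
df = (k−1, N−k) = (3−1, 25−3) = (2, 22)

degrees of freedom = [2, 22]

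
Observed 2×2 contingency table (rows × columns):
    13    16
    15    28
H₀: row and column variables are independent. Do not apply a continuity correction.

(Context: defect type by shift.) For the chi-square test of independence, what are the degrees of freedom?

degrees of freedom = 1

df = (r−1)(c−1) = (2−1)·(2−1) = 1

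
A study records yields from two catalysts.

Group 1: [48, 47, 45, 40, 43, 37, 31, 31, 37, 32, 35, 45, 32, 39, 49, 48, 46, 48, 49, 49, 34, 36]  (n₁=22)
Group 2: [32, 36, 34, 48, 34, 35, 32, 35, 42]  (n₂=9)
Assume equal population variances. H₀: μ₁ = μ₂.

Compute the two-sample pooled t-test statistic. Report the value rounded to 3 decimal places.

x̄₁=40.955, s₁=6.708, n₁=22
x̄₂=36.444, s₂=5.247, n₂=9
s_p² = [21·6.708² + 8·5.247²]/29 = 40.1785
SE = √(s_p²·(1/22+1/9)) = 2.5081
t = (40.955−36.444)/2.5081 = 1.7982
df = 29

test statistic = 1.798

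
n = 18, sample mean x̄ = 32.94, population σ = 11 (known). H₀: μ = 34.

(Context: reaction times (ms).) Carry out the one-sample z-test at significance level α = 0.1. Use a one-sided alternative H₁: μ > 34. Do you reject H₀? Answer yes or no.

SE = σ/√n = 11/√18 = 2.5927
z = (x̄−μ₀)/SE = (32.94−34)/2.5927 = -0.4088
p-value (one-sided, H₁ greater) = 0.65867
At α=0.1: p ≥ α → fail to reject H₀

reject H₀: no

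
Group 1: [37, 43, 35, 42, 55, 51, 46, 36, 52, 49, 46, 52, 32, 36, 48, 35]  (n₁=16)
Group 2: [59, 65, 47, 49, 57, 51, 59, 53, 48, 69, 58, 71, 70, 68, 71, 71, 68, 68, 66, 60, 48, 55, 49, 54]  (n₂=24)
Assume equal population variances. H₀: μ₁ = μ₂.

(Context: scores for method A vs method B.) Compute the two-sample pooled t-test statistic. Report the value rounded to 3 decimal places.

x̄₁=43.438, s₁=7.438, n₁=16
x̄₂=59.750, s₂=8.599, n₂=24
s_p² = [15·7.438² + 23·8.599²]/38 = 66.5905
SE = √(s_p²·(1/16+1/24)) = 2.6337
t = (43.438−59.750)/2.6337 = -6.1937
df = 38

test statistic = -6.194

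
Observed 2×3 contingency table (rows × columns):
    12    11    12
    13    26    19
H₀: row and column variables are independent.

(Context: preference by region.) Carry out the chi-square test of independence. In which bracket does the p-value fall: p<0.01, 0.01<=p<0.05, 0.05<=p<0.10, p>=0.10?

p-value bracket: p>=0.10

Row totals [35, 58], col totals [25, 37, 31], n=93
χ² = (12−9.41)²/9.41 + (11−13.92)²/13.92 + (12−11.67)²/11.67 + (13−15.59)²/15.59 + (26−23.08)²/23.08 + (19−19.33)²/19.33 = 2.1447
df = 2
p-value (upper-tail) = 0.34220
→ bracket: p>=0.10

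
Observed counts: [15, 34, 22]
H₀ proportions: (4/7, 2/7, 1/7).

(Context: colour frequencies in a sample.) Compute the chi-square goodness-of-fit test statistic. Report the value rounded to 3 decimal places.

n = 71; E_i = n·p_i = [40.57, 20.29, 10.14]
χ² = (15−40.57)²/40.57 + (34−20.29)²/20.29 + (22−10.14)²/10.14 = 39.2500
df = 2

test statistic = 39.250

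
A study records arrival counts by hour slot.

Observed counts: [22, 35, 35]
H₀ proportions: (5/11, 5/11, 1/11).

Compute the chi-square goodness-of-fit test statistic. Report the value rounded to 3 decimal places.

test statistic = 95.335

n = 92; E_i = n·p_i = [41.82, 41.82, 8.36]
χ² = (22−41.82)²/41.82 + (35−41.82)²/41.82 + (35−8.36)²/8.36 = 95.3348
df = 2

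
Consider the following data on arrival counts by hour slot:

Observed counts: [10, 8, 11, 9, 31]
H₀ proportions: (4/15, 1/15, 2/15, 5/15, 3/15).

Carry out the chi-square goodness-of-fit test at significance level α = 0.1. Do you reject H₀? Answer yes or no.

reject H₀: yes

n = 69; E_i = n·p_i = [18.40, 4.60, 9.20, 23.00, 13.80]
χ² = (10−18.40)²/18.40 + (8−4.60)²/4.60 + (11−9.20)²/9.20 + (9−23.00)²/23.00 + (31−13.80)²/13.80 = 36.6594
df = 4
p-value (upper-tail) = 0.00000
At α=0.1: p < α → reject H₀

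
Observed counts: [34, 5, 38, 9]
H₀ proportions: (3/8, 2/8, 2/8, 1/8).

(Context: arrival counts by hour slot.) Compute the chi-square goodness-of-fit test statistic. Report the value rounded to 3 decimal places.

test statistic = 25.705

n = 86; E_i = n·p_i = [32.25, 21.50, 21.50, 10.75]
χ² = (34−32.25)²/32.25 + (5−21.50)²/21.50 + (38−21.50)²/21.50 + (9−10.75)²/10.75 = 25.7054
df = 3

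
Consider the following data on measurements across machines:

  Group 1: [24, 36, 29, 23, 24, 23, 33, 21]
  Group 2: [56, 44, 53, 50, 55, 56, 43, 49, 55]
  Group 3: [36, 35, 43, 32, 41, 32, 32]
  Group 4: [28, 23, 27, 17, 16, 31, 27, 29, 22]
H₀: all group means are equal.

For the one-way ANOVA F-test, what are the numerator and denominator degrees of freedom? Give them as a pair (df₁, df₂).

k = 4 groups, N = 33 total
df = (k−1, N−k) = (4−1, 33−4) = (3, 29)

degrees of freedom = [3, 29]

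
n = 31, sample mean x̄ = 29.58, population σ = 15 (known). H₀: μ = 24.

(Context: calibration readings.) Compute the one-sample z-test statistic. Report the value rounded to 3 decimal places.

test statistic = 2.071

SE = σ/√n = 15/√31 = 2.6941
z = (x̄−μ₀)/SE = (29.58−24)/2.6941 = 2.0712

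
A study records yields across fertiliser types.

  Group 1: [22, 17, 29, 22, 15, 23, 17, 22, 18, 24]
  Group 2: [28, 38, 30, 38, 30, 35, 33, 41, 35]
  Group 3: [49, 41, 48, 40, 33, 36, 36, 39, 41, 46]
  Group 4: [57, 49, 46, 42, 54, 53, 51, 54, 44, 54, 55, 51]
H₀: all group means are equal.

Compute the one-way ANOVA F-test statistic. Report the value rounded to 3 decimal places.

test statistic = 77.959

Group means [20.90, 34.22, 40.90, 50.83], grand mean 37.463
SSB = Σnᵢ(x̄ᵢ−x̄)² = 5101.173; SSW = ΣΣ(x−x̄ᵢ)² = 807.022
MSB = 5101.173/3 = 1700.3910; MSW = 807.022/37 = 21.8114
F = MSB/MSW = 77.9588
df = (3, 37)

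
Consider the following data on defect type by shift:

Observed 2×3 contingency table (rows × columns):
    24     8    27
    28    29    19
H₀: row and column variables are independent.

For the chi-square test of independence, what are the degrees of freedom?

df = (r−1)(c−1) = (2−1)·(3−1) = 2

degrees of freedom = 2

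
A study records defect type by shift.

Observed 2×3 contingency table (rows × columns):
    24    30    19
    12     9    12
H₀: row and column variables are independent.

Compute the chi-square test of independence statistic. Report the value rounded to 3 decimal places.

test statistic = 2.092

Row totals [73, 33], col totals [36, 39, 31], n=106
χ² = (24−24.79)²/24.79 + (30−26.86)²/26.86 + (19−21.35)²/21.35 + (12−11.21)²/11.21 + (9−12.14)²/12.14 + (12−9.65)²/9.65 = 2.0919
df = 2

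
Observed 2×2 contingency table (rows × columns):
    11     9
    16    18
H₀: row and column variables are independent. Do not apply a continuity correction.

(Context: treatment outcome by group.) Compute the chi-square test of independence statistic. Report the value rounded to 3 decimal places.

test statistic = 0.318

Row totals [20, 34], col totals [27, 27], n=54
χ² = (11−10.00)²/10.00 + (9−10.00)²/10.00 + (16−17.00)²/17.00 + (18−17.00)²/17.00 = 0.3176
df = 1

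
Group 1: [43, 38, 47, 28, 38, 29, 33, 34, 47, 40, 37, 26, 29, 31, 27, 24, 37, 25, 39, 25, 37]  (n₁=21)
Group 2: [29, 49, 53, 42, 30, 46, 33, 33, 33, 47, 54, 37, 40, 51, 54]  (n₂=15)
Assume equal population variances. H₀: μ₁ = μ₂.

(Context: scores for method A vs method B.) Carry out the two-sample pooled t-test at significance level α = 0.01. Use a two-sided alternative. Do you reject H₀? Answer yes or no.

reject H₀: yes

x̄₁=34.000, s₁=7.106, n₁=21
x̄₂=42.067, s₂=9.122, n₂=15
s_p² = [20·7.106² + 14·9.122²]/34 = 63.9686
SE = √(s_p²·(1/21+1/15)) = 2.7038
t = (34.000−42.067)/2.7038 = -2.9834
df = 34
p-value (two-sided) = 0.00525
At α=0.01: p < α → reject H₀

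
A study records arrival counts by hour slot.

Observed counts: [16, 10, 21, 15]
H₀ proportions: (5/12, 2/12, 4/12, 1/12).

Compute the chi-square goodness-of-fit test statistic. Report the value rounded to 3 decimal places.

n = 62; E_i = n·p_i = [25.83, 10.33, 20.67, 5.17]
χ² = (16−25.83)²/25.83 + (10−10.33)²/10.33 + (21−20.67)²/20.67 + (15−5.17)²/5.17 = 22.4742
df = 3

test statistic = 22.474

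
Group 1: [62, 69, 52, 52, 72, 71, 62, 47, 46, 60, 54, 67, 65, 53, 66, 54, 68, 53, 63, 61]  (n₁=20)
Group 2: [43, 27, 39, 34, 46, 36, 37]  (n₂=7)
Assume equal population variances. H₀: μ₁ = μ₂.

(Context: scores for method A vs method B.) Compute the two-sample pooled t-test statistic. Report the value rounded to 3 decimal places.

test statistic = 6.750

x̄₁=59.850, s₁=7.949, n₁=20
x̄₂=37.429, s₂=6.188, n₂=7
s_p² = [19·7.949² + 6·6.188²]/25 = 57.2106
SE = √(s_p²·(1/20+1/7)) = 3.3217
t = (59.850−37.429)/3.3217 = 6.7501
df = 25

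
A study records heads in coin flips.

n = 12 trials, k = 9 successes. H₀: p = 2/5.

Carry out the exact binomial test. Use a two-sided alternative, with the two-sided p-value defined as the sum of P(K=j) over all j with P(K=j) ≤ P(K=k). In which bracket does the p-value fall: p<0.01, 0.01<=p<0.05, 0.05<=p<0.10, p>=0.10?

p-value bracket: 0.01<=p<0.05

Exact binomial: n=12, k=9, p₀=2/5=0.4000
P(X=j) = C(n,j)·p₀^j·(1−p₀)^(n−j); p = Σ P(X=j) over j with P(X=j) ≤ P(X=9)
p-value (two-sided) = 0.01744
→ bracket: 0.01<=p<0.05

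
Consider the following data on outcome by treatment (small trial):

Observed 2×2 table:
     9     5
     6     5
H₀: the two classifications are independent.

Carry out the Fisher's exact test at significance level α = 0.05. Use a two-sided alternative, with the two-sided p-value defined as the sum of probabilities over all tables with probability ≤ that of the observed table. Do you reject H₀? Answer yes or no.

reject H₀: no

Margins: r₁=14, r₂=11, c₁=15, c₂=10, n=25
p_obs = C(14,9)·C(11,6)/C(25,15); sum pmf over tables with pmf ≤ p_obs
p-value (two-sided) = 0.69683
At α=0.05: p ≥ α → fail to reject H₀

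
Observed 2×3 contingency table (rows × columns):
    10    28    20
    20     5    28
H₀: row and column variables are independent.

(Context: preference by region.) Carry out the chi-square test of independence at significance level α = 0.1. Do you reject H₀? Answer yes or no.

reject H₀: yes

Row totals [58, 53], col totals [30, 33, 48], n=111
χ² = (10−15.68)²/15.68 + (28−17.24)²/17.24 + (20−25.08)²/25.08 + (20−14.32)²/14.32 + (5−15.76)²/15.76 + (28−22.92)²/22.92 = 20.5134
df = 2
p-value (upper-tail) = 0.00004
At α=0.1: p < α → reject H₀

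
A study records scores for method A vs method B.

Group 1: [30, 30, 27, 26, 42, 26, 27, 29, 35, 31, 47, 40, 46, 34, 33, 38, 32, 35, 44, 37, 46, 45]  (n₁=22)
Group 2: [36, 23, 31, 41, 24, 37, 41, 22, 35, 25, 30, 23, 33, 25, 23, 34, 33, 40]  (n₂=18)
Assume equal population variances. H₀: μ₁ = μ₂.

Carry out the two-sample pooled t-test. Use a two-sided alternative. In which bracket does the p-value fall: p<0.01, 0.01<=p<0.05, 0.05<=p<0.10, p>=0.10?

x̄₁=35.455, s₁=7.089, n₁=22
x̄₂=30.889, s₂=6.729, n₂=18
s_p² = [21·7.089² + 17·6.729²]/38 = 48.0324
SE = √(s_p²·(1/22+1/18)) = 2.2027
t = (35.455−30.889)/2.2027 = 2.0728
df = 38
p-value (two-sided) = 0.04503
→ bracket: 0.01<=p<0.05

p-value bracket: 0.01<=p<0.05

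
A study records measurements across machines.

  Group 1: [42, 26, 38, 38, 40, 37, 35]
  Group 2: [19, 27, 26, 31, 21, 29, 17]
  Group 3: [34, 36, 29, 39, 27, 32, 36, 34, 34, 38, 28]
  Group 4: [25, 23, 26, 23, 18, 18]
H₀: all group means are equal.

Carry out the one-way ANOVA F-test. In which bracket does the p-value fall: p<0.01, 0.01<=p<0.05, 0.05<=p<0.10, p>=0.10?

p-value bracket: p<0.01

Group means [36.57, 24.29, 33.36, 22.17], grand mean 29.871
SSB = Σnᵢ(x̄ᵢ−x̄)² = 1022.962; SSW = ΣΣ(x−x̄ᵢ)² = 546.522
MSB = 1022.962/3 = 340.9874; MSW = 546.522/27 = 20.2415
F = MSB/MSW = 16.8459
df = (3, 27)
p-value (upper-tail) = 0.00000
→ bracket: p<0.01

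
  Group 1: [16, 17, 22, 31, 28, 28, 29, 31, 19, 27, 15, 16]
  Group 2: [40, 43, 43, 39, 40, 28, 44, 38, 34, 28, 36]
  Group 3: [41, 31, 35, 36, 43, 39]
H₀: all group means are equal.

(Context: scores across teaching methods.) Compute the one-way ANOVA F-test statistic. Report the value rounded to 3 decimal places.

Group means [23.25, 37.55, 37.50], grand mean 31.621
SSB = Σnᵢ(x̄ᵢ−x̄)² = 1434.350; SSW = ΣΣ(x−x̄ᵢ)² = 852.477
MSB = 1434.350/2 = 717.1752; MSW = 852.477/26 = 32.7876
F = MSB/MSW = 21.8734
df = (2, 26)

test statistic = 21.873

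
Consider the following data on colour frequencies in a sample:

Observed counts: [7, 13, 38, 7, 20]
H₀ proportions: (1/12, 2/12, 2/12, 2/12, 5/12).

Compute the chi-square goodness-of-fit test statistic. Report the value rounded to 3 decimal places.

n = 85; E_i = n·p_i = [7.08, 14.17, 14.17, 14.17, 35.42]
χ² = (7−7.08)²/7.08 + (13−14.17)²/14.17 + (38−14.17)²/14.17 + (7−14.17)²/14.17 + (20−35.42)²/35.42 = 50.5294
df = 4

test statistic = 50.529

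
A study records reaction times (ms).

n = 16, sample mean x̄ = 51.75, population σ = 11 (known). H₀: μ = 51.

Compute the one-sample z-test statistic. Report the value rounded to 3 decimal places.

test statistic = 0.273

SE = σ/√n = 11/√16 = 2.7500
z = (x̄−μ₀)/SE = (51.75−51)/2.7500 = 0.2727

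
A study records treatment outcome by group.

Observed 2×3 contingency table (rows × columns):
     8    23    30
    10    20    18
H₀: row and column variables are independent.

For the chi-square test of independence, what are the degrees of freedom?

degrees of freedom = 2

df = (r−1)(c−1) = (2−1)·(3−1) = 2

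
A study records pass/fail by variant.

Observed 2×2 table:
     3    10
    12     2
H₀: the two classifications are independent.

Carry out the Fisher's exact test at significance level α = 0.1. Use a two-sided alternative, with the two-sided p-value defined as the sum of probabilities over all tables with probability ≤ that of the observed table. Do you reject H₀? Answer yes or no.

Margins: r₁=13, r₂=14, c₁=15, c₂=12, n=27
p_obs = C(13,3)·C(14,12)/C(27,15); sum pmf over tables with pmf ≤ p_obs
p-value (two-sided) = 0.00184
At α=0.1: p < α → reject H₀

reject H₀: yes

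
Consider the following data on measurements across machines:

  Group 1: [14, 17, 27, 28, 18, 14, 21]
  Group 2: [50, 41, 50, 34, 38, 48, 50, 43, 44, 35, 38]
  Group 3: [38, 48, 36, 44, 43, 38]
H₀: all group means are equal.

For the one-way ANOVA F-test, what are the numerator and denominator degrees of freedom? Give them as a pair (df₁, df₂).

k = 3 groups, N = 24 total
df = (k−1, N−k) = (3−1, 24−3) = (2, 21)

degrees of freedom = [2, 21]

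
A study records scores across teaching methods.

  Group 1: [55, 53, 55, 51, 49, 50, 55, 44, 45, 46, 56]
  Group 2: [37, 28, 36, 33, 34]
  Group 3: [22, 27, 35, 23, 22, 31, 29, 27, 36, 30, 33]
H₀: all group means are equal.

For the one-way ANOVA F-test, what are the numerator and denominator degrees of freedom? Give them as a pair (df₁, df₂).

k = 3 groups, N = 27 total
df = (k−1, N−k) = (3−1, 27−3) = (2, 24)

degrees of freedom = [2, 24]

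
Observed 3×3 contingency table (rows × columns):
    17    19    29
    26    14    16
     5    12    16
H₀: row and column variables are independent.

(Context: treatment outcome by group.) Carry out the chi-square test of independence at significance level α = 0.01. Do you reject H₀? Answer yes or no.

Row totals [65, 56, 33], col totals [48, 45, 61], n=154
χ² = (17−20.26)²/20.26 + (19−18.99)²/18.99 + (29−25.75)²/25.75 + (26−17.45)²/17.45 + (14−16.36)²/16.36 + (16−22.18)²/22.18 + (5−10.29)²/10.29 + (12−9.64)²/9.64 + (16−13.07)²/13.07 = 11.1321
df = 4
p-value (upper-tail) = 0.02512
At α=0.01: p ≥ α → fail to reject H₀

reject H₀: no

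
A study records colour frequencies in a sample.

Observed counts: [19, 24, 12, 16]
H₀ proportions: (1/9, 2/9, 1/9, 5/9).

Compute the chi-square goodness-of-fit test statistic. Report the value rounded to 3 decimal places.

test statistic = 36.011

n = 71; E_i = n·p_i = [7.89, 15.78, 7.89, 39.44]
χ² = (19−7.89)²/7.89 + (24−15.78)²/15.78 + (12−7.89)²/7.89 + (16−39.44)²/39.44 = 36.0113
df = 3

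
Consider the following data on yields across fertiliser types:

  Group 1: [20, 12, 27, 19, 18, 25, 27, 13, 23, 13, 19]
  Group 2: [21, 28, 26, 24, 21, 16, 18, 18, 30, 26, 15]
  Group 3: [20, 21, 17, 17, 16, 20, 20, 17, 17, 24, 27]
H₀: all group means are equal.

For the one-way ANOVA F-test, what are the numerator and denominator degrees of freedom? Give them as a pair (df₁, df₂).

degrees of freedom = [2, 30]

k = 3 groups, N = 33 total
df = (k−1, N−k) = (3−1, 33−3) = (2, 30)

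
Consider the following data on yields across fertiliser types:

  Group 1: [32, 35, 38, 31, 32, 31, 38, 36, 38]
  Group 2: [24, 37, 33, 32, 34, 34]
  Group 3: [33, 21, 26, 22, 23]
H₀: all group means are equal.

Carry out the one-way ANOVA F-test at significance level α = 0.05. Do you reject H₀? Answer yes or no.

reject H₀: yes

Group means [34.56, 32.33, 25.00], grand mean 31.500
SSB = Σnᵢ(x̄ᵢ−x̄)² = 299.444; SSW = ΣΣ(x−x̄ᵢ)² = 267.556
MSB = 299.444/2 = 149.7222; MSW = 267.556/17 = 15.7386
F = MSB/MSW = 9.5131
df = (2, 17)
p-value (upper-tail) = 0.00169
At α=0.05: p < α → reject H₀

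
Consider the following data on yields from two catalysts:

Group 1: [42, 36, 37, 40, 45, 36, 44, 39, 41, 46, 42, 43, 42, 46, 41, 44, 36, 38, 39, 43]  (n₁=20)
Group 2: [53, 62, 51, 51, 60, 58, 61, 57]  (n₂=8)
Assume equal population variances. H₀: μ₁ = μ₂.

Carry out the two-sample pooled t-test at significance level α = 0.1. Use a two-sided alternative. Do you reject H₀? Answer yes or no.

reject H₀: yes

x̄₁=41.000, s₁=3.277, n₁=20
x̄₂=56.625, s₂=4.438, n₂=8
s_p² = [19·3.277² + 7·4.438²]/26 = 13.1490
SE = √(s_p²·(1/20+1/8)) = 1.5169
t = (41.000−56.625)/1.5169 = -10.3004
df = 26
p-value (two-sided) = 0.00000
At α=0.1: p < α → reject H₀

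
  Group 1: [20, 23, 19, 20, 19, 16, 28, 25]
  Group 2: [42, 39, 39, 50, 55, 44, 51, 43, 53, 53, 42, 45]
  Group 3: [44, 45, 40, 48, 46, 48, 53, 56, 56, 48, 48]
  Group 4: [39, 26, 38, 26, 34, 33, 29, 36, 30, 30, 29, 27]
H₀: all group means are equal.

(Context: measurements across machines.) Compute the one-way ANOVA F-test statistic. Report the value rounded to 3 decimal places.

test statistic = 66.406

Group means [21.25, 46.33, 48.36, 31.42], grand mean 38.023
SSB = Σnᵢ(x̄ᵢ−x̄)² = 4779.348; SSW = ΣΣ(x−x̄ᵢ)² = 935.629
MSB = 4779.348/3 = 1593.1160; MSW = 935.629/39 = 23.9905
F = MSB/MSW = 66.4062
df = (3, 39)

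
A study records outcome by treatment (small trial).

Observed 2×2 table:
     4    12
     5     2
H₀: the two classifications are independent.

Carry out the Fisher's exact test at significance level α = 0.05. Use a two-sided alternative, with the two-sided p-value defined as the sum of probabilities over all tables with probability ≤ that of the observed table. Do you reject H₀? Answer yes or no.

Margins: r₁=16, r₂=7, c₁=9, c₂=14, n=23
p_obs = C(16,4)·C(7,5)/C(23,9); sum pmf over tables with pmf ≤ p_obs
p-value (two-sided) = 0.06571
At α=0.05: p ≥ α → fail to reject H₀

reject H₀: no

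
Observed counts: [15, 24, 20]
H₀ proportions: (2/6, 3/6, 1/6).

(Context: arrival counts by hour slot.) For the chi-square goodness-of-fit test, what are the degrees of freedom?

df = k − 1 = 3 − 1 = 2

degrees of freedom = 2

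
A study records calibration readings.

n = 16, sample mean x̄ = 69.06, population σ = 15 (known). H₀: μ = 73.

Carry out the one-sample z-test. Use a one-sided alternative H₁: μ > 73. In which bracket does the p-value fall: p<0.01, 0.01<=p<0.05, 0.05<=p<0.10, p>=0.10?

p-value bracket: p>=0.10

SE = σ/√n = 15/√16 = 3.7500
z = (x̄−μ₀)/SE = (69.06−73)/3.7500 = -1.0507
p-value (one-sided, H₁ greater) = 0.85329
→ bracket: p>=0.10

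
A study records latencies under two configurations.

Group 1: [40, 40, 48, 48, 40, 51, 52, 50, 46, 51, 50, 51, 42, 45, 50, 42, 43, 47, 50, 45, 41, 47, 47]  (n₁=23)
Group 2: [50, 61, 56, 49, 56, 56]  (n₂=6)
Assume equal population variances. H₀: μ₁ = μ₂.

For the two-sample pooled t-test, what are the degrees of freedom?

degrees of freedom = 27

df = n₁ + n₂ − 2 = 23 + 6 − 2 = 27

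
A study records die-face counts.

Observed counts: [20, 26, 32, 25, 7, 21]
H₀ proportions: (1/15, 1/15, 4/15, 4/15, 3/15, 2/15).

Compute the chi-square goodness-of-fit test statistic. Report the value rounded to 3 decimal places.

n = 131; E_i = n·p_i = [8.73, 8.73, 34.93, 34.93, 26.20, 17.47]
χ² = (20−8.73)²/8.73 + (26−8.73)²/8.73 + (32−34.93)²/34.93 + (25−34.93)²/34.93 + (7−26.20)²/26.20 + (21−17.47)²/17.47 = 66.5286
df = 5

test statistic = 66.529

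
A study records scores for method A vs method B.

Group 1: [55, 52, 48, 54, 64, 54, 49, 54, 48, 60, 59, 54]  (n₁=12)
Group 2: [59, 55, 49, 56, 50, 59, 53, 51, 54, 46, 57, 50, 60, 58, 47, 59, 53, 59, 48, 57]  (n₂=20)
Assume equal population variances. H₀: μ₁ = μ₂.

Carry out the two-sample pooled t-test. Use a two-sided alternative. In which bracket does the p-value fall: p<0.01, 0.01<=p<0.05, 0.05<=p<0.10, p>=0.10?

p-value bracket: p>=0.10

x̄₁=54.250, s₁=4.883, n₁=12
x̄₂=54.000, s₂=4.542, n₂=20
s_p² = [11·4.883² + 19·4.542²]/30 = 21.8083
SE = √(s_p²·(1/12+1/20)) = 1.7052
t = (54.250−54.000)/1.7052 = 0.1466
df = 30
p-value (two-sided) = 0.88442
→ bracket: p>=0.10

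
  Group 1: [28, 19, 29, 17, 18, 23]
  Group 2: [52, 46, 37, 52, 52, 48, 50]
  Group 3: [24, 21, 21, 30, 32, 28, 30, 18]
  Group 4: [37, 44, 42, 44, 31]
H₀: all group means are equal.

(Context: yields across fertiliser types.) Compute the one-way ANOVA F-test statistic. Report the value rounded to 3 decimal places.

test statistic = 34.556

Group means [22.33, 48.14, 25.50, 39.60], grand mean 33.577
SSB = Σnᵢ(x̄ᵢ−x̄)² = 2946.956; SSW = ΣΣ(x−x̄ᵢ)² = 625.390
MSB = 2946.956/3 = 982.3186; MSW = 625.390/22 = 28.4268
F = MSB/MSW = 34.5560
df = (3, 22)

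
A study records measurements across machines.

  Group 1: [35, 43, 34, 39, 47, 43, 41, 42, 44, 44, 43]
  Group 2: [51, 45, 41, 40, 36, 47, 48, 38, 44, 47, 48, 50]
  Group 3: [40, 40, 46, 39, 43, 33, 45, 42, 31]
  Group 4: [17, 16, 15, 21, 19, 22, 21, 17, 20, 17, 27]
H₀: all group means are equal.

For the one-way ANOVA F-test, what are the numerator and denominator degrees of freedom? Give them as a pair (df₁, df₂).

degrees of freedom = [3, 39]

k = 4 groups, N = 43 total
df = (k−1, N−k) = (4−1, 43−4) = (3, 39)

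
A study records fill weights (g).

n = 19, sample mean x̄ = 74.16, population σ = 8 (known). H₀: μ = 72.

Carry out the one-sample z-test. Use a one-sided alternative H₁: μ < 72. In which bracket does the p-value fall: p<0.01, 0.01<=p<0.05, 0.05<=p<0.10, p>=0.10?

SE = σ/√n = 8/√19 = 1.8353
z = (x̄−μ₀)/SE = (74.16−72)/1.8353 = 1.1769
p-value (one-sided, H₁ less) = 0.88038
→ bracket: p>=0.10

p-value bracket: p>=0.10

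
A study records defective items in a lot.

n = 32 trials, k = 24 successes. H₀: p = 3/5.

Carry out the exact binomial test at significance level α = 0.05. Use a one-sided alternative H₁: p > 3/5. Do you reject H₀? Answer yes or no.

reject H₀: no

Exact binomial: n=32, k=24, p₀=3/5=0.6000
P(X≥24) from Σ C(n,i)·p₀^i·(1−p₀)^(n−i)
p-value (one-sided, H₁ greater) = 0.05748
At α=0.05: p ≥ α → fail to reject H₀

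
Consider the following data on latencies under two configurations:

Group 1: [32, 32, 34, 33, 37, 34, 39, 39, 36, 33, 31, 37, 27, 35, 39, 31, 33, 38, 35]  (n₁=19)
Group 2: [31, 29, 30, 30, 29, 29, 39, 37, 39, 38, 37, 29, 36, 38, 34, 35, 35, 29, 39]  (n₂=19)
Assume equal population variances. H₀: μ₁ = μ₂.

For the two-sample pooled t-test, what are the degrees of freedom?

df = n₁ + n₂ − 2 = 19 + 19 − 2 = 36

degrees of freedom = 36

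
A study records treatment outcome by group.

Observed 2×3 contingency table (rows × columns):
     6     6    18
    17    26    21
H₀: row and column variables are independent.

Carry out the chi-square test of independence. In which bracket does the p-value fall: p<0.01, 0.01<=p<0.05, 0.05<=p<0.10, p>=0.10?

Row totals [30, 64], col totals [23, 32, 39], n=94
χ² = (6−7.34)²/7.34 + (6−10.21)²/10.21 + (18−12.45)²/12.45 + (17−15.66)²/15.66 + (26−21.79)²/21.79 + (21−26.55)²/26.55 = 6.5508
df = 2
p-value (upper-tail) = 0.03780
→ bracket: 0.01<=p<0.05

p-value bracket: 0.01<=p<0.05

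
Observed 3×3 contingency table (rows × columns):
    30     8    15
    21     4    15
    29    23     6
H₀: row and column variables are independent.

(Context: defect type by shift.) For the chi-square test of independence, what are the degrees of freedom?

df = (r−1)(c−1) = (3−1)·(3−1) = 4

degrees of freedom = 4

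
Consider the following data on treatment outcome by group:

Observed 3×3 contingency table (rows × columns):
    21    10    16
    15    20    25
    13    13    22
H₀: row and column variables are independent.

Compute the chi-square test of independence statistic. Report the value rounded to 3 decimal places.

test statistic = 5.910

Row totals [47, 60, 48], col totals [49, 43, 63], n=155
χ² = (21−14.86)²/14.86 + (10−13.04)²/13.04 + (16−19.10)²/19.10 + (15−18.97)²/18.97 + (20−16.65)²/16.65 + (25−24.39)²/24.39 + (13−15.17)²/15.17 + (13−13.32)²/13.32 + (22−19.51)²/19.51 = 5.9097
df = 4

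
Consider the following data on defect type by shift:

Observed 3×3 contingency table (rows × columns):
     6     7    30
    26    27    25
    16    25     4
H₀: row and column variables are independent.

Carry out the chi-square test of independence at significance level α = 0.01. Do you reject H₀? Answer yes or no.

reject H₀: yes

Row totals [43, 78, 45], col totals [48, 59, 59], n=166
χ² = (6−12.43)²/12.43 + (7−15.28)²/15.28 + (30−15.28)²/15.28 + (26−22.55)²/22.55 + (27−27.72)²/27.72 + (25−27.72)²/27.72 + (16−13.01)²/13.01 + (25−15.99)²/15.99 + (4−15.99)²/15.99 = 37.5543
df = 4
p-value (upper-tail) = 0.00000
At α=0.01: p < α → reject H₀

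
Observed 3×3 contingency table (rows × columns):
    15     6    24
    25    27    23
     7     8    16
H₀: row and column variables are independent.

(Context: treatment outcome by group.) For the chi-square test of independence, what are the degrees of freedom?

degrees of freedom = 4

df = (r−1)(c−1) = (3−1)·(3−1) = 4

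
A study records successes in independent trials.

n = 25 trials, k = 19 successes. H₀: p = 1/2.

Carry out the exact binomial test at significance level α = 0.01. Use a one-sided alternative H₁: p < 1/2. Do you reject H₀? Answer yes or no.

reject H₀: no

Exact binomial: n=25, k=19, p₀=1/2=0.5000
P(X≤19) from Σ C(n,i)·p₀^i·(1−p₀)^(n−i)
p-value (one-sided, H₁ less) = 0.99796
At α=0.01: p ≥ α → fail to reject H₀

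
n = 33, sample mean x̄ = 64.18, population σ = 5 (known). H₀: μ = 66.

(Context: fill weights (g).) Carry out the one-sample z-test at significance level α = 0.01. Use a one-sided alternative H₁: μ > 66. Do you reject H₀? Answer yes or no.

reject H₀: no

SE = σ/√n = 5/√33 = 0.8704
z = (x̄−μ₀)/SE = (64.18−66)/0.8704 = -2.0910
p-value (one-sided, H₁ greater) = 0.98174
At α=0.01: p ≥ α → fail to reject H₀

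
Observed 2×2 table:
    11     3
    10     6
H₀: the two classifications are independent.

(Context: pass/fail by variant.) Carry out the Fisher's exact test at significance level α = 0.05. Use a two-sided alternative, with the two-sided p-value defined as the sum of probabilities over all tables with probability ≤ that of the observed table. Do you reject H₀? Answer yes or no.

reject H₀: no

Margins: r₁=14, r₂=16, c₁=21, c₂=9, n=30
p_obs = C(14,11)·C(16,10)/C(30,21); sum pmf over tables with pmf ≤ p_obs
p-value (two-sided) = 0.43972
At α=0.05: p ≥ α → fail to reject H₀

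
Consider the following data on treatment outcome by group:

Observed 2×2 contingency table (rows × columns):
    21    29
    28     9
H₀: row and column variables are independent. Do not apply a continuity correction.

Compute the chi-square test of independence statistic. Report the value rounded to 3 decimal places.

test statistic = 9.803

Row totals [50, 37], col totals [49, 38], n=87
χ² = (21−28.16)²/28.16 + (29−21.84)²/21.84 + (28−20.84)²/20.84 + (9−16.16)²/16.16 = 9.8027
df = 1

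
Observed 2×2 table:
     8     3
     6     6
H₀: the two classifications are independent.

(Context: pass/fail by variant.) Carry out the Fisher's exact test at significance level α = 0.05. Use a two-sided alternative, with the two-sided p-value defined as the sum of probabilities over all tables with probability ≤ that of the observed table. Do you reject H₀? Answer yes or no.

Margins: r₁=11, r₂=12, c₁=14, c₂=9, n=23
p_obs = C(11,8)·C(12,6)/C(23,14); sum pmf over tables with pmf ≤ p_obs
p-value (two-sided) = 0.40032
At α=0.05: p ≥ α → fail to reject H₀

reject H₀: no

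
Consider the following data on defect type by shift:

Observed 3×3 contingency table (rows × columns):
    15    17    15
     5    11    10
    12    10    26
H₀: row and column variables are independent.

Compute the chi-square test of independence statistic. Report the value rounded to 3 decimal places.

test statistic = 7.010

Row totals [47, 26, 48], col totals [32, 38, 51], n=121
χ² = (15−12.43)²/12.43 + (17−14.76)²/14.76 + (15−19.81)²/19.81 + (5−6.88)²/6.88 + (11−8.17)²/8.17 + (10−10.96)²/10.96 + (12−12.69)²/12.69 + (10−15.07)²/15.07 + (26−20.23)²/20.23 = 7.0099
df = 4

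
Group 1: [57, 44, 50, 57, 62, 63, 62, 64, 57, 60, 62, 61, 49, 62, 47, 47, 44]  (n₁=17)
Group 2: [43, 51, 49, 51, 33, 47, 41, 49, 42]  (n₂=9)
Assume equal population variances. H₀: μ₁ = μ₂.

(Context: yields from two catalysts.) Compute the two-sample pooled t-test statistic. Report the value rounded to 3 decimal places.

test statistic = 3.790

x̄₁=55.765, s₁=7.224, n₁=17
x̄₂=45.111, s₂=5.925, n₂=9
s_p² = [16·7.224² + 8·5.925²]/24 = 46.4978
SE = √(s_p²·(1/17+1/9)) = 2.8110
t = (55.765−45.111)/2.8110 = 3.7900
df = 24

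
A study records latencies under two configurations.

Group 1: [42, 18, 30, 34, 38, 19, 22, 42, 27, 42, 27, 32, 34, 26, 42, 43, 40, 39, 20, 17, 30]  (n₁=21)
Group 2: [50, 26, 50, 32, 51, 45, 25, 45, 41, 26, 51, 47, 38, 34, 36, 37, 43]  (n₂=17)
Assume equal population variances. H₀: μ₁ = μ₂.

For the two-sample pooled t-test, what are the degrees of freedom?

df = n₁ + n₂ − 2 = 21 + 17 − 2 = 36

degrees of freedom = 36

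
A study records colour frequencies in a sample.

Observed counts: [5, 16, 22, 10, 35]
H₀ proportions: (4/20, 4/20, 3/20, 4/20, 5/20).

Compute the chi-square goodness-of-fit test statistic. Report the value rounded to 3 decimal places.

n = 88; E_i = n·p_i = [17.60, 17.60, 13.20, 17.60, 22.00]
χ² = (5−17.60)²/17.60 + (16−17.60)²/17.60 + (22−13.20)²/13.20 + (10−17.60)²/17.60 + (35−22.00)²/22.00 = 25.9962
df = 4

test statistic = 25.996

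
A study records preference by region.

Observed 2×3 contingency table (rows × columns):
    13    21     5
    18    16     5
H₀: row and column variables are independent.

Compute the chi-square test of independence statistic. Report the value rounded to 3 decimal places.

test statistic = 1.482

Row totals [39, 39], col totals [31, 37, 10], n=78
χ² = (13−15.50)²/15.50 + (21−18.50)²/18.50 + (5−5.00)²/5.00 + (18−15.50)²/15.50 + (16−18.50)²/18.50 + (5−5.00)²/5.00 = 1.4821
df = 2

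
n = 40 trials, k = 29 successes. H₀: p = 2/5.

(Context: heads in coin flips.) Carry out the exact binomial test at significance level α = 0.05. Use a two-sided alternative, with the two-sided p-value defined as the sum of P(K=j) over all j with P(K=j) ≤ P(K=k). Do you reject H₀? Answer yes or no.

reject H₀: yes

Exact binomial: n=40, k=29, p₀=2/5=0.4000
P(X=j) = C(n,j)·p₀^j·(1−p₀)^(n−j); p = Σ P(X=j) over j with P(X=j) ≤ P(X=29)
p-value (two-sided) = 0.00006
At α=0.05: p < α → reject H₀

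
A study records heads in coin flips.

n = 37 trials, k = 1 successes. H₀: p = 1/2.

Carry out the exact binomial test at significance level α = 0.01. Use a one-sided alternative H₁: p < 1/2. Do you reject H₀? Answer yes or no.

Exact binomial: n=37, k=1, p₀=1/2=0.5000
P(X≤1) from Σ C(n,i)·p₀^i·(1−p₀)^(n−i)
p-value (one-sided, H₁ less) = 0.00000
At α=0.01: p < α → reject H₀

reject H₀: yes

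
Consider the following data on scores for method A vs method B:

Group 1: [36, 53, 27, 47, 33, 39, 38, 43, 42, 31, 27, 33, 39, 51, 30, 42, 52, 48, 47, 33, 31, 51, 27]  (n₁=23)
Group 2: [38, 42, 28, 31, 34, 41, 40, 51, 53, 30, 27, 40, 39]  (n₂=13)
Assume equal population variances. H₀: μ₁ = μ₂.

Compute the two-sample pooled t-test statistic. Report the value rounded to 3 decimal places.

x̄₁=39.130, s₁=8.672, n₁=23
x̄₂=38.000, s₂=8.052, n₂=13
s_p² = [22·8.672² + 12·8.052²]/34 = 71.5473
SE = √(s_p²·(1/23+1/13)) = 2.9350
t = (39.130−38.000)/2.9350 = 0.3852
df = 34

test statistic = 0.385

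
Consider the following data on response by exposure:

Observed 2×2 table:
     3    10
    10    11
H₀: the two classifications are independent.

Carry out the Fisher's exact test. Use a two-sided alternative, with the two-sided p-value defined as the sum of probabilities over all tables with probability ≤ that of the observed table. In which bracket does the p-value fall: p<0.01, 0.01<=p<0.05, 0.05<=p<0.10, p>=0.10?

Margins: r₁=13, r₂=21, c₁=13, c₂=21, n=34
p_obs = C(13,3)·C(21,10)/C(34,13); sum pmf over tables with pmf ≤ p_obs
p-value (two-sided) = 0.27629
→ bracket: p>=0.10

p-value bracket: p>=0.10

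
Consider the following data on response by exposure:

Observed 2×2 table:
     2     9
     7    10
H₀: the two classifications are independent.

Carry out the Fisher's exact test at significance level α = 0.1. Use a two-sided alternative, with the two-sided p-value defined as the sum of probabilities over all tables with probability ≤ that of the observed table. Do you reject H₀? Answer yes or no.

reject H₀: no

Margins: r₁=11, r₂=17, c₁=9, c₂=19, n=28
p_obs = C(11,2)·C(17,7)/C(28,9); sum pmf over tables with pmf ≤ p_obs
p-value (two-sided) = 0.24950
At α=0.1: p ≥ α → fail to reject H₀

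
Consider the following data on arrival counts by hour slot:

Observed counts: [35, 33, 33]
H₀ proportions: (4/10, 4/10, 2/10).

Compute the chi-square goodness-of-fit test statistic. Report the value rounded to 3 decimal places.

n = 101; E_i = n·p_i = [40.40, 40.40, 20.20]
χ² = (35−40.40)²/40.40 + (33−40.40)²/40.40 + (33−20.20)²/20.20 = 10.1881
df = 2

test statistic = 10.188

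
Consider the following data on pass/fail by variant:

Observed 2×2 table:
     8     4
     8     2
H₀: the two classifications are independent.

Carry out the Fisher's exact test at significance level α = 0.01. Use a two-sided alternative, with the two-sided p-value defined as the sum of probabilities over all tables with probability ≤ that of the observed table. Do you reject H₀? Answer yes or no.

Margins: r₁=12, r₂=10, c₁=16, c₂=6, n=22
p_obs = C(12,8)·C(10,8)/C(22,16); sum pmf over tables with pmf ≤ p_obs
p-value (two-sided) = 0.64617
At α=0.01: p ≥ α → fail to reject H₀

reject H₀: no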